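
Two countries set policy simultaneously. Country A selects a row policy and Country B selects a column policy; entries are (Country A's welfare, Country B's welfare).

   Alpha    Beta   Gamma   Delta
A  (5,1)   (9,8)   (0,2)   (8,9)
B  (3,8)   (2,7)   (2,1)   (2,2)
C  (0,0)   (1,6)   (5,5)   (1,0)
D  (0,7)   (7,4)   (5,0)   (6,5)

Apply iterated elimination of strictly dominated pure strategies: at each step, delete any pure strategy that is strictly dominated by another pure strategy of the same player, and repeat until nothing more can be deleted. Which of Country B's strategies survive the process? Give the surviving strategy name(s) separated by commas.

For Country B, Beta strictly dominates Gamma on the remaining rows (A: 8>2, B: 7>1, C: 6>5, D: 4>0); eliminate Gamma.
For Country A, A strictly dominates B on the remaining columns (Alpha: 5>3, Beta: 9>2, Delta: 8>2); eliminate B.
For Country A, A strictly dominates C on the remaining columns (Alpha: 5>0, Beta: 9>1, Delta: 8>1); eliminate C.
Country A's strategy D is strictly dominated by A (Alpha: 5>0, Beta: 9>7, Delta: 8>6) and is removed.
Country B's strategy Alpha is strictly dominated by Beta (A: 8>1) and is removed.
For Country B, Delta strictly dominates Beta on the remaining rows (A: 9>8); eliminate Beta.
Among the remaining strategies, none is strictly dominated by another pure strategy of the same player, so the elimination stops.
Surviving strategies — Country A: {A}; Country B: {Delta}.

Delta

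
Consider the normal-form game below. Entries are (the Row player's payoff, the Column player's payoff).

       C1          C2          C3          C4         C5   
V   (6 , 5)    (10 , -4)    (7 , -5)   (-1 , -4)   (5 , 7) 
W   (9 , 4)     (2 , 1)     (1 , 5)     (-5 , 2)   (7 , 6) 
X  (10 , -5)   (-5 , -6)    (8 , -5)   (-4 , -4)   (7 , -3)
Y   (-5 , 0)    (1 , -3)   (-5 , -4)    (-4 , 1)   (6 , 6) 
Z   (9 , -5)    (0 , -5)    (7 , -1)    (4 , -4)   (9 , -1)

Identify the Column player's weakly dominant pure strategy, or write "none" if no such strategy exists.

C5 vs C1: V: 7>5, W: 6>4, X: -3>-5, Y: 6>0, Z: -1>-5.
C5 vs C2: V: 7>-4, W: 6>1, X: -3>-6, Y: 6>-3, Z: -1>-5.
C5 vs C3: V: 7>-5, W: 6>5, X: -3>-5, Y: 6>-4, Z: -1=-1.
C5 vs C4: V: 7>-4, W: 6>2, X: -3>-4, Y: 6>1, Z: -1>-4.
C5 is at least as good as every other strategy against every opponent action, so it is weakly dominant.

C5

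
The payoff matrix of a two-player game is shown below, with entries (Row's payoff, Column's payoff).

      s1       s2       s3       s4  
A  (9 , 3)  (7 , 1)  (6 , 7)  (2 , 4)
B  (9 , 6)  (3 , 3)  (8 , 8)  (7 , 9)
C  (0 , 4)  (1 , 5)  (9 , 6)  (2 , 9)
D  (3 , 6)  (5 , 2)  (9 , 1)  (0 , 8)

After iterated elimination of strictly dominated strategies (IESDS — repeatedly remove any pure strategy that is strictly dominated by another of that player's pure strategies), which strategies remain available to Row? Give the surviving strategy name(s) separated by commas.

B

Column s1 is eliminated: s4 beats it against every remaining row (A: 4>3, B: 9>6, C: 9>4, D: 8>6).
For Column, s4 strictly dominates s2 on the remaining rows (A: 4>1, B: 9>3, C: 9>5, D: 8>2); eliminate s2.
Row's strategy A is strictly dominated by B (s3: 8>6, s4: 7>2) and is removed.
Column s3 is eliminated: s4 beats it against every remaining row (B: 9>8, C: 9>6, D: 8>1).
Row C is eliminated: B beats it against every remaining column (s4: 7>2).
Row D is eliminated: B beats it against every remaining column (s4: 7>0).
Among the remaining strategies, none is strictly dominated by another pure strategy of the same player, so the elimination stops.
Surviving strategies — Row: {B}; Column: {s4}.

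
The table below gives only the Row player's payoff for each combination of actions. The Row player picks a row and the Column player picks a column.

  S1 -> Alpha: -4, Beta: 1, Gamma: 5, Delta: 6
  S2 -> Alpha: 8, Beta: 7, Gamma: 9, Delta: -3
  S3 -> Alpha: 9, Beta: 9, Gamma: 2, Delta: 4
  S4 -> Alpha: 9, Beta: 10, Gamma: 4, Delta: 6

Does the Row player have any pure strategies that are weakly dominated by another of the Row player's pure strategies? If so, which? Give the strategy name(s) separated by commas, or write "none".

S3

S1 is not dominated — it holds its own against S2 at Delta (6>-3); S3 at Gamma (5>2); S4 at Gamma (5>4).
S2 is not dominated — it holds its own against S1 at Alpha (8>-4); S3 at Gamma (9>2); S4 at Gamma (9>4).
S3 is weakly dominated by S4 (Alpha: 9=9, Beta: 10>9, Gamma: 4>2, Delta: 6>4).
S4: no other strategy beats it everywhere (S1 at Alpha (9>-4); S2 at Alpha (9>8); S3 at Beta (10>9)).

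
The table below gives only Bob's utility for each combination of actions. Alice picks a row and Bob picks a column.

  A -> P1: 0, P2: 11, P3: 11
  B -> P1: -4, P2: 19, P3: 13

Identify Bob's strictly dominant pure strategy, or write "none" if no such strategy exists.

P1 fails to dominate P2 at A (0<11).
P2 fails to dominate P3 at A (11=11).
P3 fails to dominate P2 at A (11=11).
No single strategy dominates all the others.

none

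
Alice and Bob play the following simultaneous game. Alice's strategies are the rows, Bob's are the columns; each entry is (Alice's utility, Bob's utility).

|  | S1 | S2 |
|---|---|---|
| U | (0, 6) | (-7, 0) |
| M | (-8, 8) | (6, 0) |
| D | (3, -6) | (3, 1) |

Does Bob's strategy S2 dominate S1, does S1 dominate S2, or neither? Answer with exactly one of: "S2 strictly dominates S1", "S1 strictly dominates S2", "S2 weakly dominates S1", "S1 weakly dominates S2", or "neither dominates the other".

Compare S2 to S1 across each choice by Alice: U: 0<6, M: 0<8, D: 1>-6.
S2 does better at D but worse at U, M; neither strategy dominates the other.

neither dominates the other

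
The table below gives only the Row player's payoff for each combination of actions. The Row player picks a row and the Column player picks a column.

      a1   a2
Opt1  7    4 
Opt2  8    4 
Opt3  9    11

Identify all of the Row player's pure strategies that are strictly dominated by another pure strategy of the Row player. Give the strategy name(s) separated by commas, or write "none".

Opt1, Opt2

Opt1: dominated, since Opt3 does at least as well everywhere (a1: 9>7, a2: 11>4).
Opt2 is strictly dominated by Opt3 (a1: 9>8, a2: 11>4).
Nothing dominates Opt3: Opt1 at a1 (9>7); Opt2 at a1 (9>8).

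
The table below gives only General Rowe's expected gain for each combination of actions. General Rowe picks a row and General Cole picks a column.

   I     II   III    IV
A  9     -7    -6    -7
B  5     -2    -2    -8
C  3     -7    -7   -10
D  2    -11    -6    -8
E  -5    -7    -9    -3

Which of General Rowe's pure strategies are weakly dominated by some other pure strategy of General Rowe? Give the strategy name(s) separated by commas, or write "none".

A is not dominated — it holds its own against B at I (9>5); C at I (9>3); D at I (9>2); E at I (9>-5).
Nothing dominates B: A at II (-2>-7); C at I (5>3); D at I (5>2); E at I (5>-5).
C is weakly dominated by A (I: 9>3, II: -7=-7, III: -6>-7, IV: -7>-10).
D is weakly dominated by A (I: 9>2, II: -7>-11, III: -6=-6, IV: -7>-8).
Nothing dominates E: A at IV (-3>-7); B at IV (-3>-8); C at IV (-3>-10); D at II (-7>-11).

C, D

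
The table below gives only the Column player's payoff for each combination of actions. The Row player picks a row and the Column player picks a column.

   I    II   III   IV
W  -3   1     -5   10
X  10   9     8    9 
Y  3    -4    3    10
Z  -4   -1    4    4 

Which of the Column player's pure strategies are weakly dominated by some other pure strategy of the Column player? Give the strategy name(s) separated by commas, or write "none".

II, III

I is not dominated — it holds its own against II at X (10>9); III at W (-3>-5); IV at X (10>9).
II is weakly dominated by IV (W: 10>1, X: 9=9, Y: 10>-4, Z: 4>-1).
III: dominated, since IV does at least as well everywhere (W: 10>-5, X: 9>8, Y: 10>3, Z: 4=4).
Nothing dominates IV: I at W (10>-3); II at W (10>1); III at W (10>-5).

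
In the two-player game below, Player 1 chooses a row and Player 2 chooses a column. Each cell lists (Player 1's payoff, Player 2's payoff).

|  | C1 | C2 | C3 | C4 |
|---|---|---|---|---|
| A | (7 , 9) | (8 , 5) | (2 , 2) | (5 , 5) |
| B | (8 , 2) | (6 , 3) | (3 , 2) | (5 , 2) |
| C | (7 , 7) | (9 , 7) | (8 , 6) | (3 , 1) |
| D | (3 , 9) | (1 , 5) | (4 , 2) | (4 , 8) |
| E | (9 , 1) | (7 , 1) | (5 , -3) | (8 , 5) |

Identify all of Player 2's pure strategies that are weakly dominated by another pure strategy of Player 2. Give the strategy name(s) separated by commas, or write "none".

C3

C1 is not dominated — it holds its own against C2 at A (9>5); C3 at A (9>2); C4 at A (9>5).
C2: no other strategy beats it everywhere (C1 at B (3>2); C3 at A (5>2); C4 at B (3>2)).
C3: dominated, since C1 does at least as well everywhere (A: 9>2, B: 2=2, C: 7>6, D: 9>2, E: 1>-3).
Nothing dominates C4: C1 at E (5>1); C2 at D (8>5); C3 at A (5>2).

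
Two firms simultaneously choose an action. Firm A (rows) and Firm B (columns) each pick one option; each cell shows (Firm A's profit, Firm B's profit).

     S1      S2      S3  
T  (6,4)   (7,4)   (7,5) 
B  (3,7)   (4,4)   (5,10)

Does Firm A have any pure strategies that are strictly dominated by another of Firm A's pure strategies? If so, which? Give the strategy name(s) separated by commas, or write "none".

B

T: no other strategy beats it everywhere (B at S1 (6>3)).
T strictly dominates B — S1: 6>3, S2: 7>4, S3: 7>5.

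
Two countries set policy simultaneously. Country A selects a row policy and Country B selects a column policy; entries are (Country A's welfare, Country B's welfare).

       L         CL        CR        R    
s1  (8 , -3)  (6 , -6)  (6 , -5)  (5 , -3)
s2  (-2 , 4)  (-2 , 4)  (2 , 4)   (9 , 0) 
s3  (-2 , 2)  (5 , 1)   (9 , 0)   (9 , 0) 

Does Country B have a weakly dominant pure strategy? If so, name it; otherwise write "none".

L vs CL: s1: -3>-6, s2: 4=4, s3: 2>1.
L vs CR: s1: -3>-5, s2: 4=4, s3: 2>0.
L vs R: s1: -3=-3, s2: 4>0, s3: 2>0.
L is at least as good as every other strategy against every opponent action, so it is weakly dominant.

L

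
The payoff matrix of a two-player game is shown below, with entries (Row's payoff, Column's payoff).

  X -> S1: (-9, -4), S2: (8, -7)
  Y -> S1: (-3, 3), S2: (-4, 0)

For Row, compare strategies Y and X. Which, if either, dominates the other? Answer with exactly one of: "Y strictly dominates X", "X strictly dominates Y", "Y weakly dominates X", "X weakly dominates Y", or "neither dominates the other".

neither dominates the other

Compare Y to X across each opponent action: S1: -3>-9, S2: -4<8.
Y does better at S1 but worse at S2; neither strategy dominates the other.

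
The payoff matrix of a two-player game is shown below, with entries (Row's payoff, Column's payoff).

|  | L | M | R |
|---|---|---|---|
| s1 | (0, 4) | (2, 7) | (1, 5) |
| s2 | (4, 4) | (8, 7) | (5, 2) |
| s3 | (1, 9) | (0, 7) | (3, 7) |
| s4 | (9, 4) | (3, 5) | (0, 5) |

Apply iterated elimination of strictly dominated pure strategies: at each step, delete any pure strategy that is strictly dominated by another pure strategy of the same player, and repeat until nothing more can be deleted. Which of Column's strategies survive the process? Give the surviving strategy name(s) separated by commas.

M

Row s1 is eliminated: s2 beats it against every remaining column (L: 4>0, M: 8>2, R: 5>1).
Row's strategy s3 is strictly dominated by s2 (L: 4>1, M: 8>0, R: 5>3) and is removed.
Column L is eliminated: M beats it against every remaining row (s2: 7>4, s4: 5>4).
Row s4 is eliminated: s2 beats it against every remaining column (M: 8>3, R: 5>0).
Column's strategy R is strictly dominated by M (s2: 7>2) and is removed.
Among the remaining strategies, none is strictly dominated by another pure strategy of the same player, so the elimination stops.
Surviving strategies — Row: {s2}; Column: {M}.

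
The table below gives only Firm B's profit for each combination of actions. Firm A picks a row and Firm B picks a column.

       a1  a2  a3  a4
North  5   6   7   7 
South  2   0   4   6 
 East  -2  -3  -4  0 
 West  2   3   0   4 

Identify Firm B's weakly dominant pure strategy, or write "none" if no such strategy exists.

a4

a4 vs a1: North: 7>5, South: 6>2, East: 0>-2, West: 4>2.
a4 vs a2: North: 7>6, South: 6>0, East: 0>-3, West: 4>3.
a4 vs a3: North: 7=7, South: 6>4, East: 0>-4, West: 4>0.
a4 is at least as good as every other strategy against every opponent action, so it is weakly dominant.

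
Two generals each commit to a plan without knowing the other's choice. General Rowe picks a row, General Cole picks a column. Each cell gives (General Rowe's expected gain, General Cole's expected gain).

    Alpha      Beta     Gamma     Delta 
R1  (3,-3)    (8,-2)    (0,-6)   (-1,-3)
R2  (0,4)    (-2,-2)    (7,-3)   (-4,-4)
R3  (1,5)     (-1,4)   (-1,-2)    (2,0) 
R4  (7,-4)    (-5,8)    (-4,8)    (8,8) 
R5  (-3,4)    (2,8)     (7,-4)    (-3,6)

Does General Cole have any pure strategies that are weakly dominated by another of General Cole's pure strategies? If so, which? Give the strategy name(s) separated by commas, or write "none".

Gamma, Delta

Alpha is not dominated — it holds its own against Beta at R2 (4>-2); Gamma at R1 (-3>-6); Delta at R2 (4>-4).
Beta is not dominated — it holds its own against Alpha at R1 (-2>-3); Gamma at R1 (-2>-6); Delta at R1 (-2>-3).
Beta weakly dominates Gamma — R1: -2>-6, R2: -2>-3, R3: 4>-2, R4: 8=8, R5: 8>-4.
Delta: dominated, since Beta does at least as well everywhere (R1: -2>-3, R2: -2>-4, R3: 4>0, R4: 8=8, R5: 8>6).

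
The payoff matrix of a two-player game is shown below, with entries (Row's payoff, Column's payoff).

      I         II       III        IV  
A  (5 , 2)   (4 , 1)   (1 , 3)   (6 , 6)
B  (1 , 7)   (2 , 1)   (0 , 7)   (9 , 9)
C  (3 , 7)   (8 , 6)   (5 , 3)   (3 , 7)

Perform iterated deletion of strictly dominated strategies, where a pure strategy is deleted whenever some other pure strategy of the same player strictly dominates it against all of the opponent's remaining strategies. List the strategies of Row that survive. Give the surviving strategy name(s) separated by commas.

B

For Column, I strictly dominates II on the remaining rows (A: 2>1, B: 7>1, C: 7>6); eliminate II.
For Column, IV strictly dominates III on the remaining rows (A: 6>3, B: 9>7, C: 7>3); eliminate III.
For Row, A strictly dominates C on the remaining columns (I: 5>3, IV: 6>3); eliminate C.
Column's strategy I is strictly dominated by IV (A: 6>2, B: 9>7) and is removed.
Row's strategy A is strictly dominated by B (IV: 9>6) and is removed.
Among the remaining strategies, none is strictly dominated by another pure strategy of the same player, so the elimination stops.
Surviving strategies — Row: {B}; Column: {IV}.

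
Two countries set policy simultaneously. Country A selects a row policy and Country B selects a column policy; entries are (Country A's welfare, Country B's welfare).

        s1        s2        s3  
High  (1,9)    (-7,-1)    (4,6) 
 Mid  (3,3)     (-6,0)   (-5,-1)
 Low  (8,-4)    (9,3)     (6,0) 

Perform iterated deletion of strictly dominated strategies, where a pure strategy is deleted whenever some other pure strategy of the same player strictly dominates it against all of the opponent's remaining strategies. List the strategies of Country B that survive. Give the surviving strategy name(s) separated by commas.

Row High is eliminated: Low beats it against every remaining column (s1: 8>1, s2: 9>-7, s3: 6>4).
For Country A, Low strictly dominates Mid on the remaining columns (s1: 8>3, s2: 9>-6, s3: 6>-5); eliminate Mid.
Column s1 is eliminated: s2 beats it against every remaining row (Low: 3>-4).
Country B's strategy s3 is strictly dominated by s2 (Low: 3>0) and is removed.
Among the remaining strategies, none is strictly dominated by another pure strategy of the same player, so the elimination stops.
Surviving strategies — Country A: {Low}; Country B: {s2}.

s2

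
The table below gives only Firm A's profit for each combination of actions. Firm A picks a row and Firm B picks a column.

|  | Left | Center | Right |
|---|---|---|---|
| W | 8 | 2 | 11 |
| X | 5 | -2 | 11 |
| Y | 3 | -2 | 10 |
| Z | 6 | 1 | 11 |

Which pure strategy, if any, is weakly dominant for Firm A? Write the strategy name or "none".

W vs X: Left: 8>5, Center: 2>-2, Right: 11=11.
W vs Y: Left: 8>3, Center: 2>-2, Right: 11>10.
W vs Z: Left: 8>6, Center: 2>1, Right: 11=11.
W is at least as good as every other strategy against every opponent action, so it is weakly dominant.

W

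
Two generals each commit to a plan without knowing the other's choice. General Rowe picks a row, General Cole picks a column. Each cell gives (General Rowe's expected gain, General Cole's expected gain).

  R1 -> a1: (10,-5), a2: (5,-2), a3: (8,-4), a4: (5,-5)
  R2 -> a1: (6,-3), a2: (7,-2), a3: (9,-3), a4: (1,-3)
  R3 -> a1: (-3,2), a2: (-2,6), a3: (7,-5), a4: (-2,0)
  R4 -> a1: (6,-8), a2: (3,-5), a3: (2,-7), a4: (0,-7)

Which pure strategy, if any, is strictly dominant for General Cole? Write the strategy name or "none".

a2

a2 vs a1: R1: -2>-5, R2: -2>-3, R3: 6>2, R4: -5>-8.
a2 vs a3: R1: -2>-4, R2: -2>-3, R3: 6>-5, R4: -5>-7.
a2 vs a4: R1: -2>-5, R2: -2>-3, R3: 6>0, R4: -5>-7.
a2 strictly beats every other strategy against every opponent action, so it is strictly dominant.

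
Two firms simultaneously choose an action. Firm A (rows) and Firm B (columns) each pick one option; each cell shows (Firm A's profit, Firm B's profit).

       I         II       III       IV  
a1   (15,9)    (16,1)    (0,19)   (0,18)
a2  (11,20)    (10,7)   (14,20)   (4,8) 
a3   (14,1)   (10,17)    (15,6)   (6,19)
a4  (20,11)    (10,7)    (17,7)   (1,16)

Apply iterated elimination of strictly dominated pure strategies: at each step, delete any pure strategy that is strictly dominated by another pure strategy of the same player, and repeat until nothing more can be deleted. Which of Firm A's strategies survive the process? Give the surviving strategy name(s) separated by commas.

Column II is eliminated: IV beats it against every remaining row (a1: 18>1, a2: 8>7, a3: 19>17, a4: 16>7).
Firm A's strategy a1 is strictly dominated by a4 (I: 20>15, III: 17>0, IV: 1>0) and is removed.
Firm A's strategy a2 is strictly dominated by a3 (I: 14>11, III: 15>14, IV: 6>4) and is removed.
For Firm B, IV strictly dominates I on the remaining rows (a3: 19>1, a4: 16>11); eliminate I.
For Firm B, IV strictly dominates III on the remaining rows (a3: 19>6, a4: 16>7); eliminate III.
Firm A's strategy a4 is strictly dominated by a3 (IV: 6>1) and is removed.
Among the remaining strategies, none is strictly dominated by another pure strategy of the same player, so the elimination stops.
Surviving strategies — Firm A: {a3}; Firm B: {IV}.

a3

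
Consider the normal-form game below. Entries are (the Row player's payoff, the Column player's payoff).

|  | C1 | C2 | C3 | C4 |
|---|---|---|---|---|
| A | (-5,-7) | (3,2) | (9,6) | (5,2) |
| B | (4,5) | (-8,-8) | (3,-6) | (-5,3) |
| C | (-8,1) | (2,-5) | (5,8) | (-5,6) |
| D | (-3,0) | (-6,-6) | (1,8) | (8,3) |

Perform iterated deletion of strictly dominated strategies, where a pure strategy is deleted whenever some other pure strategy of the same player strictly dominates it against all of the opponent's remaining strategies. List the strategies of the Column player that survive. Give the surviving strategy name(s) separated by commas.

The Row player's strategy C is strictly dominated by A (C1: -5>-8, C2: 3>2, C3: 9>5, C4: 5>-5) and is removed.
Column C2 is eliminated: C3 beats it against every remaining row (A: 6>2, B: -6>-8, D: 8>-6).
Among the remaining strategies, none is strictly dominated by another pure strategy of the same player, so the elimination stops.
Surviving strategies — the Row player: {A, B, D}; the Column player: {C1, C3, C4}.

C1, C3, C4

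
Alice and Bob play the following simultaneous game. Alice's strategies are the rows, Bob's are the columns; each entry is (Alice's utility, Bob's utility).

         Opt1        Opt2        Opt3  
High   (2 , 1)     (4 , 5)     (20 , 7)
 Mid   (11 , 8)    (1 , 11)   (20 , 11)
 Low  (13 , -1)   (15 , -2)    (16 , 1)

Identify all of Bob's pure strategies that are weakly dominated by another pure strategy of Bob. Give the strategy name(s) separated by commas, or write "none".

Opt1, Opt2

Opt1: dominated, since Opt3 does at least as well everywhere (High: 7>1, Mid: 11>8, Low: 1>-1).
Opt3 weakly dominates Opt2 — High: 7>5, Mid: 11=11, Low: 1>-2.
Opt3: no other strategy beats it everywhere (Opt1 at High (7>1); Opt2 at High (7>5)).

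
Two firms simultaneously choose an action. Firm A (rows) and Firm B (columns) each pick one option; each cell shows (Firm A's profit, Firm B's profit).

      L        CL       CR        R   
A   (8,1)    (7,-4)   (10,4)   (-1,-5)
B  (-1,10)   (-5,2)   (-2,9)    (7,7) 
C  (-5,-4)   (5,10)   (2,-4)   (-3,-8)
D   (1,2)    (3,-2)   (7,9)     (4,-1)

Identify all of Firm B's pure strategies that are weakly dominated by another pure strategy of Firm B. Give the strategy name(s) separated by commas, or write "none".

R

Nothing dominates L: CL at A (1>-4); CR at B (10>9); R at A (1>-5).
CL: no other strategy beats it everywhere (L at C (10>-4); CR at C (10>-4); R at A (-4>-5)).
CR: no other strategy beats it everywhere (L at A (4>1); CL at A (4>-4); R at A (4>-5)).
R is weakly dominated by L (A: 1>-5, B: 10>7, C: -4>-8, D: 2>-1).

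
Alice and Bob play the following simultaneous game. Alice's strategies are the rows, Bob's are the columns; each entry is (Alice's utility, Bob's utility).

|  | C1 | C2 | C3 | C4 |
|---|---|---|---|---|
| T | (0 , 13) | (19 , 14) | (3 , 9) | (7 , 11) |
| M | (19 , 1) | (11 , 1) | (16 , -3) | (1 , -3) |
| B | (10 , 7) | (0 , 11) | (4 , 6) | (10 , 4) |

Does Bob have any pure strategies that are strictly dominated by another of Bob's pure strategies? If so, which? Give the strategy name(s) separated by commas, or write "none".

C1 is not dominated — it holds its own against C2 at M (1=1); C3 at T (13>9); C4 at T (13>11).
Nothing dominates C2: C1 at T (14>13); C3 at T (14>9); C4 at T (14>11).
C1 strictly dominates C3 — T: 13>9, M: 1>-3, B: 7>6.
C1 strictly dominates C4 — T: 13>11, M: 1>-3, B: 7>4.

C3, C4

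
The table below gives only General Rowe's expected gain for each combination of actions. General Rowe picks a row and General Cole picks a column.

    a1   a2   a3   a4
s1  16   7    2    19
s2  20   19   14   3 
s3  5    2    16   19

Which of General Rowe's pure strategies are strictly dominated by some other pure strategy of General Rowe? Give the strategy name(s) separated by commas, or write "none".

none

Nothing dominates s1: s2 at a4 (19>3); s3 at a1 (16>5).
s2: no other strategy beats it everywhere (s1 at a1 (20>16); s3 at a1 (20>5)).
s3: no other strategy beats it everywhere (s1 at a3 (16>2); s2 at a3 (16>14)).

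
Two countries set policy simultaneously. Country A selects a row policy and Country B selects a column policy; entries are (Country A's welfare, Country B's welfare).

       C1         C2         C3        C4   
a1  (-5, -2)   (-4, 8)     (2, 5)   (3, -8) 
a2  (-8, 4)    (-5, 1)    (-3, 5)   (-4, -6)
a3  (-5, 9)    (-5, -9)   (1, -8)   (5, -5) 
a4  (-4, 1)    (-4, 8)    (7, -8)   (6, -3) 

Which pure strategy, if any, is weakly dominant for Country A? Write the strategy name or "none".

a4

a4 vs a1: C1: -4>-5, C2: -4=-4, C3: 7>2, C4: 6>3.
a4 vs a2: C1: -4>-8, C2: -4>-5, C3: 7>-3, C4: 6>-4.
a4 vs a3: C1: -4>-5, C2: -4>-5, C3: 7>1, C4: 6>5.
a4 is at least as good as every other strategy against every opponent action, so it is weakly dominant.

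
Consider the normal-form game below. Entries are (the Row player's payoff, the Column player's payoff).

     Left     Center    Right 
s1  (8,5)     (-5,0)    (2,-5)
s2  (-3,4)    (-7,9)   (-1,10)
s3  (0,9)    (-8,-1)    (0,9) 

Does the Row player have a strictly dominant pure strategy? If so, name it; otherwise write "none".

s1 vs s2: Left: 8>-3, Center: -5>-7, Right: 2>-1.
s1 vs s3: Left: 8>0, Center: -5>-8, Right: 2>0.
s1 strictly beats every other strategy against every opponent action, so it is strictly dominant.

s1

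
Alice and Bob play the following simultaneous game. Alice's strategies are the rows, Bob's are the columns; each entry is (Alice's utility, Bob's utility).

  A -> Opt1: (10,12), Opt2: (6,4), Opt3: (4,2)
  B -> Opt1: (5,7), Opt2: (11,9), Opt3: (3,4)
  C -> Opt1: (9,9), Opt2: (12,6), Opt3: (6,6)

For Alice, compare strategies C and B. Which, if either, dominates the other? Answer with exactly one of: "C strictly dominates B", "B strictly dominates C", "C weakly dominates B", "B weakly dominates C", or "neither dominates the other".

Compare C to B across each opponent action: Opt1: 9>5, Opt2: 12>11, Opt3: 6>3.
C gives a strictly higher payoff against each opponent action, so C strictly dominates B.

C strictly dominates B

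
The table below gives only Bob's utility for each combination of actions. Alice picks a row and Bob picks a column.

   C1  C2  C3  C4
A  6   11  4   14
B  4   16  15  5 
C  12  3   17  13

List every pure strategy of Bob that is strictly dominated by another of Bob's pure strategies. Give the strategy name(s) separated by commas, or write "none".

C1 is strictly dominated by C4 (A: 14>6, B: 5>4, C: 13>12).
Nothing dominates C2: C1 at A (11>6); C3 at A (11>4); C4 at B (16>5).
C3 is not dominated — it holds its own against C1 at B (15>4); C2 at C (17>3); C4 at B (15>5).
Nothing dominates C4: C1 at A (14>6); C2 at A (14>11); C3 at A (14>4).

C1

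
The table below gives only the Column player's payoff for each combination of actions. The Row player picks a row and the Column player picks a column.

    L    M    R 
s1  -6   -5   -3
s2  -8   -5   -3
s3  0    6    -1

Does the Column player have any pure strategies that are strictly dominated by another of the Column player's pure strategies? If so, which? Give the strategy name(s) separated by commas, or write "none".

M strictly dominates L — s1: -5>-6, s2: -5>-8, s3: 6>0.
M is not dominated — it holds its own against L at s1 (-5>-6); R at s3 (6>-1).
Nothing dominates R: L at s1 (-3>-6); M at s1 (-3>-5).

L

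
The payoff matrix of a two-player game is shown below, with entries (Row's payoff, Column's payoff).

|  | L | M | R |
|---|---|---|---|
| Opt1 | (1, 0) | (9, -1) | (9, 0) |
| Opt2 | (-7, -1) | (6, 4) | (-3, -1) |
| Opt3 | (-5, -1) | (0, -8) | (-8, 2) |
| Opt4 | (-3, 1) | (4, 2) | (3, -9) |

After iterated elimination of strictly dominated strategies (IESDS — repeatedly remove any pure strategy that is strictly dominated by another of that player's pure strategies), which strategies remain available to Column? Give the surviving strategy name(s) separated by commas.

For Row, Opt1 strictly dominates Opt2 on the remaining columns (L: 1>-7, M: 9>6, R: 9>-3); eliminate Opt2.
For Row, Opt1 strictly dominates Opt3 on the remaining columns (L: 1>-5, M: 9>0, R: 9>-8); eliminate Opt3.
Row's strategy Opt4 is strictly dominated by Opt1 (L: 1>-3, M: 9>4, R: 9>3) and is removed.
Column M is eliminated: L beats it against every remaining row (Opt1: 0>-1).
Among the remaining strategies, none is strictly dominated by another pure strategy of the same player, so the elimination stops.
Surviving strategies — Row: {Opt1}; Column: {L, R}.

L, R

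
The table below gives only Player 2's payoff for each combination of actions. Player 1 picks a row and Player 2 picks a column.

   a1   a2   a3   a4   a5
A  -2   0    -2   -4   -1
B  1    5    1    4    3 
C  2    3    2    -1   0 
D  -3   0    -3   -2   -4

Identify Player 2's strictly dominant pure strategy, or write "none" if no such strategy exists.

a2

a2 vs a1: A: 0>-2, B: 5>1, C: 3>2, D: 0>-3.
a2 vs a3: A: 0>-2, B: 5>1, C: 3>2, D: 0>-3.
a2 vs a4: A: 0>-4, B: 5>4, C: 3>-1, D: 0>-2.
a2 vs a5: A: 0>-1, B: 5>3, C: 3>0, D: 0>-4.
a2 strictly beats every other strategy against every opponent action, so it is strictly dominant.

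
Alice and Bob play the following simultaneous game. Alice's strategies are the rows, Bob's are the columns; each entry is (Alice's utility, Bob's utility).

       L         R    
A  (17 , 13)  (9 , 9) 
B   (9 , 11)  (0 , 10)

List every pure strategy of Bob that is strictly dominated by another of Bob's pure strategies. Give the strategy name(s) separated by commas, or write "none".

R

Nothing dominates L: R at A (13>9).
L strictly dominates R — A: 13>9, B: 11>10.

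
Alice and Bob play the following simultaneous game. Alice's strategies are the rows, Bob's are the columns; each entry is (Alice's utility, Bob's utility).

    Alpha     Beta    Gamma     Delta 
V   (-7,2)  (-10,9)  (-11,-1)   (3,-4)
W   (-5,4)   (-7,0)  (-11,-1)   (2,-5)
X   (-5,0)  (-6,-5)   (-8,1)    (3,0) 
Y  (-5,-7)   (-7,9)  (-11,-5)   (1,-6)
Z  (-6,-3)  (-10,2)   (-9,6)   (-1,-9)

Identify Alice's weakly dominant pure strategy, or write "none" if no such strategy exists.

X vs V: Alpha: -5>-7, Beta: -6>-10, Gamma: -8>-11, Delta: 3=3.
X vs W: Alpha: -5=-5, Beta: -6>-7, Gamma: -8>-11, Delta: 3>2.
X vs Y: Alpha: -5=-5, Beta: -6>-7, Gamma: -8>-11, Delta: 3>1.
X vs Z: Alpha: -5>-6, Beta: -6>-10, Gamma: -8>-9, Delta: 3>-1.
X is at least as good as every other strategy against every opponent action, so it is weakly dominant.

X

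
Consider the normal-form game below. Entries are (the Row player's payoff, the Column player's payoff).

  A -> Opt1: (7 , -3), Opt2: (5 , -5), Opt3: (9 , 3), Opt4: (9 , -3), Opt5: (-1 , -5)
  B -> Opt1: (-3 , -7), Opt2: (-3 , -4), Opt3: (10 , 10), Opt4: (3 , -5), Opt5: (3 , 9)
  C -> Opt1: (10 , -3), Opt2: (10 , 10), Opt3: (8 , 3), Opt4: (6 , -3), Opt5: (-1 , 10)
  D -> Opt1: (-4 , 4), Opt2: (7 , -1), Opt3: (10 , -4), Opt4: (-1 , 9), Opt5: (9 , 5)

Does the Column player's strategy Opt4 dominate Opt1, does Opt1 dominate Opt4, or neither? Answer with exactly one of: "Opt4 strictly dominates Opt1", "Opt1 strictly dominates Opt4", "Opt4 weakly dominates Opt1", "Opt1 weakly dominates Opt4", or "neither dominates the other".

Opt4's payoffs vs Opt1's, by the Row player's action — A: -3=-3, B: -5>-7, C: -3=-3, D: 9>4.
Opt4 is at least as good everywhere and strictly better somewhere (tied only at A, C), so Opt4 weakly but not strictly dominates Opt1.

Opt4 weakly dominates Opt1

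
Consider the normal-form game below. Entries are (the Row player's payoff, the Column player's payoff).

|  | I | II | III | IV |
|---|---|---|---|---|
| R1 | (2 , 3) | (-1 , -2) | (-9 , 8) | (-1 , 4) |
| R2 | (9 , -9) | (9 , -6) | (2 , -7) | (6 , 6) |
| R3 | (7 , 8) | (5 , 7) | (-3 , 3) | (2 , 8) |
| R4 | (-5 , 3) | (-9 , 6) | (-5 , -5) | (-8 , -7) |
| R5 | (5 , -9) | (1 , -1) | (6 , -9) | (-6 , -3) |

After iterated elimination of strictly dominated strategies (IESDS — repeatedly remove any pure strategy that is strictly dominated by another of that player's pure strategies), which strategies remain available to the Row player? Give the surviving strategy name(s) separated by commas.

R2

For the Row player, R2 strictly dominates R1 on the remaining columns (I: 9>2, II: 9>-1, III: 2>-9, IV: 6>-1); eliminate R1.
Row R3 is eliminated: R2 beats it against every remaining column (I: 9>7, II: 9>5, III: 2>-3, IV: 6>2).
For the Row player, R2 strictly dominates R4 on the remaining columns (I: 9>-5, II: 9>-9, III: 2>-5, IV: 6>-8); eliminate R4.
For the Column player, II strictly dominates I on the remaining rows (R2: -6>-9, R5: -1>-9); eliminate I.
Column III is eliminated: II beats it against every remaining row (R2: -6>-7, R5: -1>-9).
Row R5 is eliminated: R2 beats it against every remaining column (II: 9>1, IV: 6>-6).
For the Column player, IV strictly dominates II on the remaining rows (R2: 6>-6); eliminate II.
Among the remaining strategies, none is strictly dominated by another pure strategy of the same player, so the elimination stops.
Surviving strategies — the Row player: {R2}; the Column player: {IV}.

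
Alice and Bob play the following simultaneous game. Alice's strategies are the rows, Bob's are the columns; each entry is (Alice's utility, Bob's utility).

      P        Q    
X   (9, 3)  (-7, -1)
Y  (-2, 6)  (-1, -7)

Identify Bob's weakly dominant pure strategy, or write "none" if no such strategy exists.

P

P vs Q: X: 3>-1, Y: 6>-7.
P is at least as good as every other strategy against every opponent action, so it is weakly dominant.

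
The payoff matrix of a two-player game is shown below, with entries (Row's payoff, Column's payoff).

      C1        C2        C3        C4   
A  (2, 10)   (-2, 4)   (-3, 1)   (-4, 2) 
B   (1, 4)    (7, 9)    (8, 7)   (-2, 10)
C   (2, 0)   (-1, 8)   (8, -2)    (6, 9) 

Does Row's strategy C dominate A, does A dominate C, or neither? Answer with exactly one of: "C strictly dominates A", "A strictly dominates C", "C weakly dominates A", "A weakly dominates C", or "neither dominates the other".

C weakly dominates A

C's payoffs vs A's, by Column's action — C1: 2=2, C2: -1>-2, C3: 8>-3, C4: 6>-4.
C is at least as good everywhere and strictly better somewhere (tied only at C1), so C weakly but not strictly dominates A.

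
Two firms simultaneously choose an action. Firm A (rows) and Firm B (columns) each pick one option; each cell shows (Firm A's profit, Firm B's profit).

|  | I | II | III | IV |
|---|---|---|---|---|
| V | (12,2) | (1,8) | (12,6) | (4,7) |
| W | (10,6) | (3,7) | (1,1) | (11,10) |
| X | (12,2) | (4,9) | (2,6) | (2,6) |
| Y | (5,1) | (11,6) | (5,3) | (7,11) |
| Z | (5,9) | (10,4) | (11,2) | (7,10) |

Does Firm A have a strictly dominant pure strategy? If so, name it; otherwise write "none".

none

V fails to dominate W at II (1<3).
W fails to dominate V at I (10<12).
X fails to dominate V at I (12=12).
Y fails to dominate V at I (5<12).
Z fails to dominate V at I (5<12).
No single strategy dominates all the others.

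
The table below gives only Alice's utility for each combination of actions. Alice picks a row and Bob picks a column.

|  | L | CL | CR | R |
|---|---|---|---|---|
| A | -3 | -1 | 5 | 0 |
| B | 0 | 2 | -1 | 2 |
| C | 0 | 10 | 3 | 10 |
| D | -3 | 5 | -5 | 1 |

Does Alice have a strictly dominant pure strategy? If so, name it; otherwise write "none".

A fails to dominate B at L (-3<0).
B fails to dominate A at CR (-1<5).
C fails to dominate A at CR (3<5).
D fails to dominate A at L (-3=-3).
No single strategy dominates all the others.

none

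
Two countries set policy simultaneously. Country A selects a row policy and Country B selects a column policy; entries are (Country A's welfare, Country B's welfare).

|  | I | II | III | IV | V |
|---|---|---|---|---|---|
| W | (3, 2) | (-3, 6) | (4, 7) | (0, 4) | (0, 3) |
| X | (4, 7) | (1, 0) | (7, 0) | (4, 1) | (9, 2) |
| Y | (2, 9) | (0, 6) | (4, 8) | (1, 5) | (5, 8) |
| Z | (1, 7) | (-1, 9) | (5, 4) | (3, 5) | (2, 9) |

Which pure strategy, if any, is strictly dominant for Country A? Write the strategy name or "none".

X vs W: I: 4>3, II: 1>-3, III: 7>4, IV: 4>0, V: 9>0.
X vs Y: I: 4>2, II: 1>0, III: 7>4, IV: 4>1, V: 9>5.
X vs Z: I: 4>1, II: 1>-1, III: 7>5, IV: 4>3, V: 9>2.
X strictly beats every other strategy against every opponent action, so it is strictly dominant.

X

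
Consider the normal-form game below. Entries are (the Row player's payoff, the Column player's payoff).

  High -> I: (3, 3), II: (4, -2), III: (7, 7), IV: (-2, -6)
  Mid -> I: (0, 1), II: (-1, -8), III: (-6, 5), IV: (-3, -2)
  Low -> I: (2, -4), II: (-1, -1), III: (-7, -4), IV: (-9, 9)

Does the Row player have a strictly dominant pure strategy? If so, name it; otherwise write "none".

High

High vs Mid: I: 3>0, II: 4>-1, III: 7>-6, IV: -2>-3.
High vs Low: I: 3>2, II: 4>-1, III: 7>-7, IV: -2>-9.
High strictly beats every other strategy against every opponent action, so it is strictly dominant.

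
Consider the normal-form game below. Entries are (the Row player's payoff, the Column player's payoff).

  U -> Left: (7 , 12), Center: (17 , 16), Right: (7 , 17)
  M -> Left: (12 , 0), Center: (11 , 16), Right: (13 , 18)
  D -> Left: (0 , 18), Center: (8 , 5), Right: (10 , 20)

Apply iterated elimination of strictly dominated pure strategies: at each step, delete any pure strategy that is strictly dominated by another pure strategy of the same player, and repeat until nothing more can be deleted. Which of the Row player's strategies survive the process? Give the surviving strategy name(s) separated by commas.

M

For the Row player, M strictly dominates D on the remaining columns (Left: 12>0, Center: 11>8, Right: 13>10); eliminate D.
Column Left is eliminated: Center beats it against every remaining row (U: 16>12, M: 16>0).
For the Column player, Right strictly dominates Center on the remaining rows (U: 17>16, M: 18>16); eliminate Center.
For the Row player, M strictly dominates U on the remaining columns (Right: 13>7); eliminate U.
Among the remaining strategies, none is strictly dominated by another pure strategy of the same player, so the elimination stops.
Surviving strategies — the Row player: {M}; the Column player: {Right}.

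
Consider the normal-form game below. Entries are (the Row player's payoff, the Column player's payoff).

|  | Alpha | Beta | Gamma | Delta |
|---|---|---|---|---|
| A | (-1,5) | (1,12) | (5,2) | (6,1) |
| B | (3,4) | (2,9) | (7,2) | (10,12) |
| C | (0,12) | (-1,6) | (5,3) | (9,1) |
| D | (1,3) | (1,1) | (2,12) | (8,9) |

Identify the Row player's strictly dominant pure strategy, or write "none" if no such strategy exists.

B vs A: Alpha: 3>-1, Beta: 2>1, Gamma: 7>5, Delta: 10>6.
B vs C: Alpha: 3>0, Beta: 2>-1, Gamma: 7>5, Delta: 10>9.
B vs D: Alpha: 3>1, Beta: 2>1, Gamma: 7>2, Delta: 10>8.
B strictly beats every other strategy against every opponent action, so it is strictly dominant.

B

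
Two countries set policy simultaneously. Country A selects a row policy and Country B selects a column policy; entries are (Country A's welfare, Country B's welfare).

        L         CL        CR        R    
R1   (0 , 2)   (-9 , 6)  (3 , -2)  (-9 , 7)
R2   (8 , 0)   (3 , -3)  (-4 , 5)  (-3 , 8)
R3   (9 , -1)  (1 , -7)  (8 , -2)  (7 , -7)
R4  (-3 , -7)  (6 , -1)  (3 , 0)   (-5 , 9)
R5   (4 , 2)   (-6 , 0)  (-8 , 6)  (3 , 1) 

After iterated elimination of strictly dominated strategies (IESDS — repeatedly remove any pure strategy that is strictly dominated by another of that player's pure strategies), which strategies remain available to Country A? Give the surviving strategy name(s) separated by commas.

Row R1 is eliminated: R3 beats it against every remaining column (L: 9>0, CL: 1>-9, CR: 8>3, R: 7>-9).
Country A's strategy R5 is strictly dominated by R3 (L: 9>4, CL: 1>-6, CR: 8>-8, R: 7>3) and is removed.
Country B's strategy CL is strictly dominated by CR (R2: 5>-3, R3: -2>-7, R4: 0>-1) and is removed.
Country A's strategy R2 is strictly dominated by R3 (L: 9>8, CR: 8>-4, R: 7>-3) and is removed.
For Country A, R3 strictly dominates R4 on the remaining columns (L: 9>-3, CR: 8>3, R: 7>-5); eliminate R4.
Country B's strategy CR is strictly dominated by L (R3: -1>-2) and is removed.
For Country B, L strictly dominates R on the remaining rows (R3: -1>-7); eliminate R.
Among the remaining strategies, none is strictly dominated by another pure strategy of the same player, so the elimination stops.
Surviving strategies — Country A: {R3}; Country B: {L}.

R3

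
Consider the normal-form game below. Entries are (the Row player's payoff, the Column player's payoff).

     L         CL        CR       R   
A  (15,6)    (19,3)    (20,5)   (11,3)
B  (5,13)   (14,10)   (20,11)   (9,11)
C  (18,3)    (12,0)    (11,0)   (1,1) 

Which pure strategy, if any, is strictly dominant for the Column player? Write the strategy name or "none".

L

L vs CL: A: 6>3, B: 13>10, C: 3>0.
L vs CR: A: 6>5, B: 13>11, C: 3>0.
L vs R: A: 6>3, B: 13>11, C: 3>1.
L strictly beats every other strategy against every opponent action, so it is strictly dominant.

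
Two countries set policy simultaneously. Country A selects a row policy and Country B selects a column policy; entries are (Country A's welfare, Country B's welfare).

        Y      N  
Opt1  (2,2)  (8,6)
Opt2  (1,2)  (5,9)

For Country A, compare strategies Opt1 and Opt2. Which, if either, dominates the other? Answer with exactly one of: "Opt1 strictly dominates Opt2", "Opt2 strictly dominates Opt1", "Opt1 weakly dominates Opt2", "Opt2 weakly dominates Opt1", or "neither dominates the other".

Opt1's payoffs vs Opt2's, by Country B's action — Y: 2>1, N: 8>5.
Opt1 gives a strictly higher payoff against every action of Country B, so Opt1 strictly dominates Opt2.

Opt1 strictly dominates Opt2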